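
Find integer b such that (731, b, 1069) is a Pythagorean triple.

b² = c² - a² = 1069² - 731² = 1142761 - 534361 = 608400
b = sqrt(608400) = 780

780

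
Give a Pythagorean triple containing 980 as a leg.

We need the other leg and hypotenuse such that 980² + x² = c².
Take x = 357, c = 1043: 980² + 357² = 960400 + 127449 = 1087849 = 1043² ✓
Triple: (357, 980, 1043)

(357, 980, 1043)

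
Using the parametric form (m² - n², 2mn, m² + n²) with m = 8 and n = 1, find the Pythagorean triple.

a = m² - n² = 64 - 1 = 63
b = 2mn = 2·8·1 = 16
c = m² + n² = 64 + 1 = 65
Verify: 63² + 16² = 3969 + 256 = 4225 = 65² ✓

(63, 16, 65)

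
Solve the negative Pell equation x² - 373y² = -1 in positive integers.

We need x² = 373y² - 1. Try successive y:
y = 1: x² = 373·1² - 1 = 372, not a perfect square
y = 2: x² = 373·2² - 1 = 1491, not a perfect square
y = 3: x² = 373·3² - 1 = 3356, not a perfect square
...
y = 265: x² = 373·265² - 1 = 26193924 = 5118² ✓
Check: 5118² - 373·265² = 26193924 - 26193925 = -1 ✓

x = 5118, y = 265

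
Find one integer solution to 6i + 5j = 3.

Step 1: Check solvability.
gcd(6, 5) = 1
Since 1 divides 3, solutions exist.

Step 2: Apply extended Euclidean algorithm to find gcd.
We find integers such that 6*x0 + 5*y0 = 1

Step 3: Scale the particular solution.
Multiply by 3/1 = 3:
i = 3, j = -3

Step 4: Verify.
6*(3) + 5*(-3) = 3 = 3 ✓

i = 3, j = -3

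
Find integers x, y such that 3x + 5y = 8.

Step 1: Check solvability.
gcd(3, 5) = 1
Since 1 divides 8, solutions exist.

Step 2: Apply extended Euclidean algorithm to find gcd.
We find integers such that 3*x0 + 5*y0 = 1

Step 3: Scale the particular solution.
Multiply by 8/1 = 8:
x = 16, y = -8

Step 4: Verify.
3*(16) + 5*(-8) = 8 = 8 ✓

x = 16, y = -8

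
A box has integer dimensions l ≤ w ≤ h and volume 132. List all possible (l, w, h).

Iterate l from 1 to ⌊132^(1/3)⌋. For each l dividing 132, iterate w ≥ l with w dividing 132/l, and set h = 132/(l·w).
Triples found (10): (1×1×132), (1×2×66), (1×3×44), (1×4×33), (1×6×22), (1×11×12), (2×2×33), (2×3×22), (2×6×11), (3×4×11)

(1×1×132), (1×2×66), (1×3×44), (1×4×33), (1×6×22), (1×11×12), (2×2×33), (2×3×22), (2×6×11), (3×4×11)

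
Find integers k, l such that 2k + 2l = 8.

Step 1: Check solvability.
gcd(2, 2) = 2
Since 2 divides 8, solutions exist.

Step 2: Apply extended Euclidean algorithm to find gcd.
We find integers such that 2*x0 + 2*y0 = 2

Step 3: Scale the particular solution.
Multiply by 8/2 = 4:
k = 0, l = 4

Step 4: Verify.
2*(0) + 2*(4) = 8 = 8 ✓

k = 0, l = 4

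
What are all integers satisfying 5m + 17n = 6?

Step 1: Compute gcd(5, 17) = 1.
Since 1 divides 6, solutions exist.

Step 2: Find a particular solution using extended Euclidean algorithm.
We get m₀ = 42, n₀ = -12.
Check: 5*42 + 17*-12 = 6 = 6 ✓

Step 3: Write the general solution.
m = 42 + (17/1)t = 42 + 17t
n = -12 - (5/1)t = -12 - 5t
for any integer t.

m = 42 + 17t, n = -12 - 5t for integer t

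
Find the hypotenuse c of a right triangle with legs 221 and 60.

c² = a² + b² = 221² + 60² = 48841 + 3600 = 52441
c = 229

229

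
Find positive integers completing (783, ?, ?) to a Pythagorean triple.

We need the other leg and hypotenuse such that 783² + x² = c².
Take x = 56, c = 785: 783² + 56² = 613089 + 3136 = 616225 = 785² ✓
Triple: (783, 56, 785)

(783, 56, 785)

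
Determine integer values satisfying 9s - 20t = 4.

Step 1: Check solvability.
gcd(9, 20) = 1
Since 1 divides 4, solutions exist.

Step 2: Apply extended Euclidean algorithm to find gcd.
We find integers such that 9*x0 + 20*y0 = 1

Step 3: Scale the particular solution.
Multiply by 4/1 = 4:
s = 36, t = 16

Step 4: Verify.
9*(36) - 20*(16) = 4 = 4 ✓

s = 36, t = 16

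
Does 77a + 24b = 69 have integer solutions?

Step 1: Compute gcd(77, 24).
gcd(77, 24) = 1

Step 2: Check divisibility.
Does 1 divide 69? 69 = 1 x 69, so yes.

By the theorem on linear Diophantine equations, 77a + 24b = 69 has integer solutions if and only if gcd(77, 24) divides 69. Since 1 | 69, solutions exist.

Yes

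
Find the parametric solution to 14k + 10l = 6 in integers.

Step 1: Compute gcd(14, 10) = 2.
Since 2 divides 6, solutions exist.

Step 2: Find a particular solution using extended Euclidean algorithm.
We get k₀ = -6, l₀ = 9.
Check: 14*-6 + 10*9 = 6 = 6 ✓

Step 3: Write the general solution.
k = -6 + (10/2)t = -6 + 5t
l = 9 - (14/2)t = 9 - 7t
for any integer t.

k = -6 + 5t, l = 9 - 7t for integer t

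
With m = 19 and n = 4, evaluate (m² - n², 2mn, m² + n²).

a = m² - n² = 361 - 16 = 345
b = 2mn = 2·19·4 = 152
c = m² + n² = 361 + 16 = 377
Verify: 345² + 152² = 119025 + 23104 = 142129 = 377² ✓

(345, 152, 377)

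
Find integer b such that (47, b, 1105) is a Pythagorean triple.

b² = c² - a² = 1105² - 47² = 1221025 - 2209 = 1218816
b = sqrt(1218816) = 1104

1104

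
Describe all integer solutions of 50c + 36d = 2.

Step 1: Compute gcd(50, 36) = 2.
Since 2 divides 2, solutions exist.

Step 2: Find a particular solution using extended Euclidean algorithm.
We get c₀ = -5, d₀ = 7.
Check: 50*-5 + 36*7 = 2 = 2 ✓

Step 3: Write the general solution.
c = -5 + (36/2)t = -5 + 18t
d = 7 - (50/2)t = 7 - 25t
for any integer t.

c = -5 + 18t, d = 7 - 25t for integer t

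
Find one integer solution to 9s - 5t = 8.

Step 1: Check solvability.
gcd(9, 5) = 1
Since 1 divides 8, solutions exist.

Step 2: Apply extended Euclidean algorithm to find gcd.
We find integers such that 9*x0 + 5*y0 = 1

Step 3: Scale the particular solution.
Multiply by 8/1 = 8:
s = -8, t = -16

Step 4: Verify.
9*(-8) - 5*(-16) = 8 = 8 ✓

s = -8, t = -16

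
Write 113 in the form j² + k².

We need to find integers j, k > 0 such that j² + k² = 113.
Trying j = 7: k² = 113 - 7² = 113 - 49 = 64
k = 8
Check: 7² + 8² = 49 + 64 = 113 ✓

113 = 7² + 8²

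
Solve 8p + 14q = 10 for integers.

Step 1: Check solvability.
gcd(8, 14) = 2
Since 2 divides 10, solutions exist.

Step 2: Apply extended Euclidean algorithm to find gcd.
We find integers such that 8*x0 + 14*y0 = 2

Step 3: Scale the particular solution.
Multiply by 10/2 = 5:
p = 10, q = -5

Step 4: Verify.
8*(10) + 14*(-5) = 10 = 10 ✓

p = 10, q = -5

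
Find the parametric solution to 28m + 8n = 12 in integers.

Step 1: Compute gcd(28, 8) = 4.
Since 4 divides 12, solutions exist.

Step 2: Find a particular solution using extended Euclidean algorithm.
We get m₀ = 3, n₀ = -9.
Check: 28*3 + 8*-9 = 12 = 12 ✓

Step 3: Write the general solution.
m = 3 + (8/4)t = 3 + 2t
n = -9 - (28/4)t = -9 - 7t
for any integer t.

m = 3 + 2t, n = -9 - 7t for integer t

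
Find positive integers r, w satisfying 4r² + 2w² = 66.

Try small values of r and check whether (66 - 4r²)/2 is a perfect square.
r = 4: 4·4² = 64, so 2w² = 66 - 64 = 2, giving w² = 1, w = 1.
Check: 4·4² + 2·1² = 64 + 2 = 66 ✓

r = 4, w = 1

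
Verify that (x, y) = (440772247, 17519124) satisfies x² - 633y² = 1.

Compute x² = 440772247² = 194280173725429009
Compute 633y² = 633·17519124² = 633·306919705727376 = 194280173725429008
x² - 633y² = 194280173725429009 - 194280173725429008 = 1
Since this equals 1, (440772247, 17519124) is a solution.

Yes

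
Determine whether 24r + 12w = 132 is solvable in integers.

Step 1: Compute gcd(24, 12).
gcd(24, 12) = 12

Step 2: Check divisibility.
Does 12 divide 132? 132 = 12 x 11, so yes.

By the theorem on linear Diophantine equations, 24r + 12w = 132 has integer solutions if and only if gcd(24, 12) divides 132. Since 12 | 132, solutions exist.

Yes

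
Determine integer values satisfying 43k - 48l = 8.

Step 1: Check solvability.
gcd(43, 48) = 1
Since 1 divides 8, solutions exist.

Step 2: Apply extended Euclidean algorithm to find gcd.
We find integers such that 43*x0 + 48*y0 = 1

Step 3: Scale the particular solution.
Multiply by 8/1 = 8:
k = 152, l = 136

Step 4: Verify.
43*(152) - 48*(136) = 8 = 8 ✓

k = 152, l = 136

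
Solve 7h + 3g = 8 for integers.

Step 1: Check solvability.
gcd(7, 3) = 1
Since 1 divides 8, solutions exist.

Step 2: Apply extended Euclidean algorithm to find gcd.
We find integers such that 7*x0 + 3*y0 = 1

Step 3: Scale the particular solution.
Multiply by 8/1 = 8:
h = 8, g = -16

Step 4: Verify.
7*(8) + 3*(-16) = 8 = 8 ✓

h = 8, g = -16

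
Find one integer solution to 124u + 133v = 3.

Step 1: Check solvability.
gcd(124, 133) = 1
Since 1 divides 3, solutions exist.

Step 2: Apply extended Euclidean algorithm to find gcd.
We find integers such that 124*x0 + 133*y0 = 1

Step 3: Scale the particular solution.
Multiply by 3/1 = 3:
u = 177, v = -165

Step 4: Verify.
124*(177) + 133*(-165) = 3 = 3 ✓

u = 177, v = -165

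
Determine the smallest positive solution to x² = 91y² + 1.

We seek the smallest positive integers (x, y) with x² - 91y² = 1, i.e., x² = 91y² + 1.
Try successive y values:
y = 1: x² = 91·1² + 1 = 92, not a perfect square
y = 2: x² = 91·2² + 1 = 365, not a perfect square
y = 3: x² = 91·3² + 1 = 820, not a perfect square
... continuing the search (or via continued fractions) ...
y = 165: x² = 91·165² + 1 = 2477476, x = 1574 ✓

Verify: 1574² - 91·165² = 2477476 - 2477475 = 1 ✓

x = 1574, y = 165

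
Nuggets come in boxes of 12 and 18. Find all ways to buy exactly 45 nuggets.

We need non-negative integers (x, y) with 12x + 18y = 45.
For each x in 0..3, check if 45 - 12x is a non-negative multiple of 18.
No x yields an integer y ≥ 0.

No solution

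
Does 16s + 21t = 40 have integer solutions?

Step 1: Compute gcd(16, 21).
gcd(16, 21) = 1

Step 2: Check divisibility.
Does 1 divide 40? 40 = 1 x 40, so yes.

By the theorem on linear Diophantine equations, 16s + 21t = 40 has integer solutions if and only if gcd(16, 21) divides 40. Since 1 | 40, solutions exist.

Yes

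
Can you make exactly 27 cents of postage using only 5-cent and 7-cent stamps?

We need non-negative x, y with 5x + 7y = 27.
gcd(5, 7) = 1 divides 27, so integer solutions exist.
Search for a non-negative one: x = 4 gives 7y = 27 - 20 = 7, so y = 1.
Check: 5·4 + 7·1 = 27 ✓

Yes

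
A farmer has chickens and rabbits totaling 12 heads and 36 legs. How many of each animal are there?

Let c = chickens, r = rabbits.
Heads: c + r = 12
Legs: 2c + 4r = 36
From the first equation, c = 12 - r. Substitute:
2(12 - r) + 4r = 36
24 + 2r = 36
r = (36 - 24)/2 = 6
c = 12 - 6 = 6

Chickens: 6, Rabbits: 6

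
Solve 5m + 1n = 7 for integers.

Step 1: Check solvability.
gcd(5, 1) = 1
Since 1 divides 7, solutions exist.

Step 2: Apply extended Euclidean algorithm to find gcd.
We find integers such that 5*x0 + 1*y0 = 1

Step 3: Scale the particular solution.
Multiply by 7/1 = 7:
m = 0, n = 7

Step 4: Verify.
5*(0) + 1*(7) = 7 = 7 ✓

m = 0, n = 7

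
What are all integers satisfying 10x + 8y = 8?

Step 1: Compute gcd(10, 8) = 2.
Since 2 divides 8, solutions exist.

Step 2: Find a particular solution using extended Euclidean algorithm.
We get x₀ = 4, y₀ = -4.
Check: 10*4 + 8*-4 = 8 = 8 ✓

Step 3: Write the general solution.
x = 4 + (8/2)t = 4 + 4t
y = -4 - (10/2)t = -4 - 5t
for any integer t.

x = 4 + 4t, y = -4 - 5t for integer t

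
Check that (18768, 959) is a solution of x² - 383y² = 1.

Compute x² = 18768² = 352237824
Compute 383y² = 383·959² = 383·919681 = 352237823
x² - 383y² = 352237824 - 352237823 = 1
Since this equals 1, (18768, 959) is a solution.

Yes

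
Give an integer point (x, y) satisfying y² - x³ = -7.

Try small integer x values and check whether x³ - 7 is a perfect square.
x = 2: x³ - 7 = 2³ - 7 = 8 - 7 = 1
Is 1 a perfect square? 1² = 1 ✓
So (x, y) = (2, -1) is a solution.

x = 2, y = -1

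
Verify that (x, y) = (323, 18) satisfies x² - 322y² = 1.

Compute x² = 323² = 104329
Compute 322y² = 322·18² = 322·324 = 104328
x² - 322y² = 104329 - 104328 = 1
Since this equals 1, (323, 18) is a solution.

Yes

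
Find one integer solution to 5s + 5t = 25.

Step 1: Check solvability.
gcd(5, 5) = 5
Since 5 divides 25, solutions exist.

Step 2: Apply extended Euclidean algorithm to find gcd.
We find integers such that 5*x0 + 5*y0 = 5

Step 3: Scale the particular solution.
Multiply by 25/5 = 5:
s = 0, t = 5

Step 4: Verify.
5*(0) + 5*(5) = 25 = 25 ✓

s = 0, t = 5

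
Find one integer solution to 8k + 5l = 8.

Step 1: Check solvability.
gcd(8, 5) = 1
Since 1 divides 8, solutions exist.

Step 2: Apply extended Euclidean algorithm to find gcd.
We find integers such that 8*x0 + 5*y0 = 1

Step 3: Scale the particular solution.
Multiply by 8/1 = 8:
k = 16, l = -24

Step 4: Verify.
8*(16) + 5*(-24) = 8 = 8 ✓

k = 16, l = -24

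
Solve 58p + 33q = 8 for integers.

Step 1: Check solvability.
gcd(58, 33) = 1
Since 1 divides 8, solutions exist.

Step 2: Apply extended Euclidean algorithm to find gcd.
We find integers such that 58*x0 + 33*y0 = 1

Step 3: Scale the particular solution.
Multiply by 8/1 = 8:
p = 32, q = -56

Step 4: Verify.
58*(32) + 33*(-56) = 8 = 8 ✓

p = 32, q = -56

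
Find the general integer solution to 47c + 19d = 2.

Step 1: Compute gcd(47, 19) = 1.
Since 1 divides 2, solutions exist.

Step 2: Find a particular solution using extended Euclidean algorithm.
We get c₀ = -4, d₀ = 10.
Check: 47*-4 + 19*10 = 2 = 2 ✓

Step 3: Write the general solution.
c = -4 + (19/1)t = -4 + 19t
d = 10 - (47/1)t = 10 - 47t
for any integer t.

c = -4 + 19t, d = 10 - 47t for integer t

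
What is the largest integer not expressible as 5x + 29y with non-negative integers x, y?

For two coprime denominations a and b, the Frobenius number (largest value not representable as a non-negative combination) is ab - a - b.
Here gcd(5, 29) = 1, so they are coprime.
F(5, 29) = 5·29 - 5 - 29 = 145 - 34 = 111

111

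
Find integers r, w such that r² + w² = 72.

We need to find integers r, w > 0 such that r² + w² = 72.
Trying r = 6: w² = 72 - 6² = 72 - 36 = 36
w = 6
Check: 6² + 6² = 36 + 36 = 72 ✓

72 = 6² + 6²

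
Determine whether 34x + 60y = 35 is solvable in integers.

Step 1: Compute gcd(34, 60).
gcd(34, 60) = 2

Step 2: Check divisibility.
Does 2 divide 35? 35 = 2 x 17 + 1, so no.

By the theorem on linear Diophantine equations, 34x + 60y = 35 has integer solutions if and only if gcd(34, 60) divides 35. Since 2 does not divide 35, no solutions exist.

No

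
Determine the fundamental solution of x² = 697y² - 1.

We need x² = 697y² - 1. Try successive y:
y = 1: x² = 697·1² - 1 = 696, not a perfect square
y = 2: x² = 697·2² - 1 = 2787, not a perfect square
y = 3: x² = 697·3² - 1 = 6272, not a perfect square
...
y = 5: x² = 697·5² - 1 = 17424 = 132² ✓
Check: 132² - 697·5² = 17424 - 17425 = -1 ✓

x = 132, y = 5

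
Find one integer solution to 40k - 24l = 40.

Step 1: Check solvability.
gcd(40, 24) = 8
Since 8 divides 40, solutions exist.

Step 2: Apply extended Euclidean algorithm to find gcd.
We find integers such that 40*x0 + 24*y0 = 8

Step 3: Scale the particular solution.
Multiply by 40/8 = 5:
k = -5, l = -10

Step 4: Verify.
40*(-5) - 24*(-10) = 40 = 40 ✓

k = -5, l = -10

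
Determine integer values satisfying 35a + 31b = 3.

Step 1: Check solvability.
gcd(35, 31) = 1
Since 1 divides 3, solutions exist.

Step 2: Apply extended Euclidean algorithm to find gcd.
We find integers such that 35*x0 + 31*y0 = 1

Step 3: Scale the particular solution.
Multiply by 3/1 = 3:
a = 24, b = -27

Step 4: Verify.
35*(24) + 31*(-27) = 3 = 3 ✓

a = 24, b = -27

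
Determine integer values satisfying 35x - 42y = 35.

Step 1: Check solvability.
gcd(35, 42) = 7
Since 7 divides 35, solutions exist.

Step 2: Apply extended Euclidean algorithm to find gcd.
We find integers such that 35*x0 + 42*y0 = 7

Step 3: Scale the particular solution.
Multiply by 35/7 = 5:
x = -5, y = -5

Step 4: Verify.
35*(-5) - 42*(-5) = 35 = 35 ✓

x = -5, y = -5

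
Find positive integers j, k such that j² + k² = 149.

Search for j with 149 - j² a perfect square.
j = 7: 149 - 7² = 149 - 49 = 100 = 10² ✓
So j = 7, k = 10.

j = 7, k = 10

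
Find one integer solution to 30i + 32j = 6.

Step 1: Check solvability.
gcd(30, 32) = 2
Since 2 divides 6, solutions exist.

Step 2: Apply extended Euclidean algorithm to find gcd.
We find integers such that 30*x0 + 32*y0 = 2

Step 3: Scale the particular solution.
Multiply by 6/2 = 3:
i = -3, j = 3

Step 4: Verify.
30*(-3) + 32*(3) = 6 = 6 ✓

i = -3, j = 3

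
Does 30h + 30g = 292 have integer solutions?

Step 1: Compute gcd(30, 30).
gcd(30, 30) = 30

Step 2: Check divisibility.
Does 30 divide 292? 292 = 30 x 9 + 22, so no.

By the theorem on linear Diophantine equations, 30h + 30g = 292 has integer solutions if and only if gcd(30, 30) divides 292. Since 30 does not divide 292, no solutions exist.

No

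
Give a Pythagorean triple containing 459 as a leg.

We need the other leg and hypotenuse such that 459² + x² = c².
Take x = 220, c = 509: 459² + 220² = 210681 + 48400 = 259081 = 509² ✓
Triple: (459, 220, 509)

(459, 220, 509)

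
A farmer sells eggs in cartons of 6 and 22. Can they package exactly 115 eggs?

We need non-negative a, b with 6a + 22b = 115.
gcd(6, 22) = 2, and 2 does not divide 115.
No integer solutions exist.

No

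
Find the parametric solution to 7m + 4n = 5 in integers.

Step 1: Compute gcd(7, 4) = 1.
Since 1 divides 5, solutions exist.

Step 2: Find a particular solution using extended Euclidean algorithm.
We get m₀ = -5, n₀ = 10.
Check: 7*-5 + 4*10 = 5 = 5 ✓

Step 3: Write the general solution.
m = -5 + (4/1)t = -5 + 4t
n = 10 - (7/1)t = 10 - 7t
for any integer t.

m = -5 + 4t, n = 10 - 7t for integer t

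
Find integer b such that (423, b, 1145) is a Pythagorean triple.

b² = c² - a² = 1145² - 423² = 1311025 - 178929 = 1132096
b = sqrt(1132096) = 1064

1064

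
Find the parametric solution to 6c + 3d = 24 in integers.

Step 1: Compute gcd(6, 3) = 3.
Since 3 divides 24, solutions exist.

Step 2: Find a particular solution using extended Euclidean algorithm.
We get c₀ = 0, d₀ = 8.
Check: 6*0 + 3*8 = 24 = 24 ✓

Step 3: Write the general solution.
c = 0 + (3/3)t = 0 + 1t
d = 8 - (6/3)t = 8 - 2t
for any integer t.

c = 0 + 1t, d = 8 - 2t for integer t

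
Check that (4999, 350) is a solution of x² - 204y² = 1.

Compute x² = 4999² = 24990001
Compute 204y² = 204·350² = 204·122500 = 24990000
x² - 204y² = 24990001 - 24990000 = 1
Since this equals 1, (4999, 350) is a solution.

Yes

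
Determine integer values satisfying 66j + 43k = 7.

Step 1: Check solvability.
gcd(66, 43) = 1
Since 1 divides 7, solutions exist.

Step 2: Apply extended Euclidean algorithm to find gcd.
We find integers such that 66*x0 + 43*y0 = 1

Step 3: Scale the particular solution.
Multiply by 7/1 = 7:
j = 105, k = -161

Step 4: Verify.
66*(105) + 43*(-161) = 7 = 7 ✓

j = 105, k = -161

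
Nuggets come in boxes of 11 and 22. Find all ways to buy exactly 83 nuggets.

We need non-negative integers (x, y) with 11x + 22y = 83.
For each x in 0..7, check if 83 - 11x is a non-negative multiple of 22.
No x yields an integer y ≥ 0.

No solution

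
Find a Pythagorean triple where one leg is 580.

We need the other leg and hypotenuse such that 580² + x² = c².
Take x = 741, c = 941: 580² + 741² = 336400 + 549081 = 885481 = 941² ✓
Triple: (741, 580, 941)

(741, 580, 941)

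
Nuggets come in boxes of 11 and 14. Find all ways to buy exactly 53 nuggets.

We need non-negative integers (x, y) with 11x + 14y = 53.
For each x in 0..4, check if 53 - 11x is a non-negative multiple of 14.
x = 1: 14y = 42, y = 3 ✓

(1 boxes of 11, 3 boxes of 14)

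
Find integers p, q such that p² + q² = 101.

We need to find integers p, q > 0 such that p² + q² = 101.
Trying p = 1: q² = 101 - 1² = 101 - 1 = 100
q = 10
Check: 1² + 10² = 1 + 100 = 101 ✓

101 = 1² + 10²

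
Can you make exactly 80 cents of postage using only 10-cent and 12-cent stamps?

We need non-negative x, y with 10x + 12y = 80.
gcd(10, 12) = 2 divides 80, so integer solutions exist.
Search for a non-negative one: x = 2 gives 12y = 80 - 20 = 60, so y = 5.
Check: 10·2 + 12·5 = 80 ✓

Yes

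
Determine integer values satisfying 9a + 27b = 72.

Step 1: Check solvability.
gcd(9, 27) = 9
Since 9 divides 72, solutions exist.

Step 2: Apply extended Euclidean algorithm to find gcd.
We find integers such that 9*x0 + 27*y0 = 9

Step 3: Scale the particular solution.
Multiply by 72/9 = 8:
a = 8, b = 0

Step 4: Verify.
9*(8) + 27*(0) = 72 = 72 ✓

a = 8, b = 0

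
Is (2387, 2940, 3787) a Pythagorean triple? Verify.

Compute a² + b² = 2387² + 2940² = 5697769 + 8643600 = 14341369
Compute c² = 3787² = 14341369
Since 14341369 = 14341369, confirmed.

Yes, it is a Pythagorean triple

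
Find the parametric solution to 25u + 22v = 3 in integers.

Step 1: Compute gcd(25, 22) = 1.
Since 1 divides 3, solutions exist.

Step 2: Find a particular solution using extended Euclidean algorithm.
We get u₀ = -21, v₀ = 24.
Check: 25*-21 + 22*24 = 3 = 3 ✓

Step 3: Write the general solution.
u = -21 + (22/1)t = -21 + 22t
v = 24 - (25/1)t = 24 - 25t
for any integer t.

u = -21 + 22t, v = 24 - 25t for integer t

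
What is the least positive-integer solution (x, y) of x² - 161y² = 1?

We seek the smallest positive integers (x, y) with x² - 161y² = 1, i.e., x² = 161y² + 1.
Try successive y values:
y = 1: x² = 161·1² + 1 = 162, not a perfect square
y = 2: x² = 161·2² + 1 = 645, not a perfect square
y = 3: x² = 161·3² + 1 = 1450, not a perfect square
... continuing the search (or via continued fractions) ...
y = 928: x² = 161·928² + 1 = 138650625, x = 11775 ✓

Verify: 11775² - 161·928² = 138650625 - 138650624 = 1 ✓

x = 11775, y = 928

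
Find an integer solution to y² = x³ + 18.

Try small integer x values and check whether x³ + 18 is a perfect square.
x = 7: x³ + 18 = 7³ + 18 = 343 + 18 = 361
Is 361 a perfect square? 19² = 361 ✓
So (x, y) = (7, 19) is a solution.

x = 7, y = 19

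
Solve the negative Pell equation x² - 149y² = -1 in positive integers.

We need x² = 149y² - 1. Try successive y:
y = 1: x² = 149·1² - 1 = 148, not a perfect square
y = 2: x² = 149·2² - 1 = 595, not a perfect square
y = 3: x² = 149·3² - 1 = 1340, not a perfect square
...
y = 9305: x² = 149·9305² - 1 = 12900870724 = 113582² ✓
Check: 113582² - 149·9305² = 12900870724 - 12900870725 = -1 ✓

x = 113582, y = 9305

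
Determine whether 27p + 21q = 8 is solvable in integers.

Step 1: Compute gcd(27, 21).
gcd(27, 21) = 3

Step 2: Check divisibility.
Does 3 divide 8? 8 = 3 x 2 + 2, so no.

By the theorem on linear Diophantine equations, 27p + 21q = 8 has integer solutions if and only if gcd(27, 21) divides 8. Since 3 does not divide 8, no solutions exist.

No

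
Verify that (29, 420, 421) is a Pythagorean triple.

Compute a² + b²:
29² + 420² = 841 + 176400 = 177241
Compute c²:
421² = 177241
Since 177241 = 177241, it is a Pythagorean triple.

Yes, it is a Pythagorean triple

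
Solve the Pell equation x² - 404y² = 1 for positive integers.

We seek the smallest positive integers (x, y) with x² - 404y² = 1, i.e., x² = 404y² + 1.
Try successive y values:
y = 1: x² = 404·1² + 1 = 405, not a perfect square
y = 2: x² = 404·2² + 1 = 1617, not a perfect square
y = 3: x² = 404·3² + 1 = 3637, not a perfect square
... continuing the search (or via continued fractions) ...
y = 10: x² = 404·10² + 1 = 40401, x = 201 ✓

Verify: 201² - 404·10² = 40401 - 40400 = 1 ✓

x = 201, y = 10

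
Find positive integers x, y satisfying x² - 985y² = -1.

We need x² = 985y² - 1. Try successive y:
y = 1: x² = 985·1² - 1 = 984, not a perfect square
y = 2: x² = 985·2² - 1 = 3939, not a perfect square
y = 3: x² = 985·3² - 1 = 8864, not a perfect square
...
y = 13: x² = 985·13² - 1 = 166464 = 408² ✓
Check: 408² - 985·13² = 166464 - 166465 = -1 ✓

x = 408, y = 13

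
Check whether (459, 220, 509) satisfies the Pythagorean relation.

Compute a² + b²:
459² + 220² = 210681 + 48400 = 259081
Compute c²:
509² = 259081
Since 259081 = 259081, it is a Pythagorean triple.

Yes, it is a Pythagorean triple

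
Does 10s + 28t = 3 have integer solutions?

Step 1: Compute gcd(10, 28).
gcd(10, 28) = 2

Step 2: Check divisibility.
Does 2 divide 3? 3 = 2 x 1 + 1, so no.

By the theorem on linear Diophantine equations, 10s + 28t = 3 has integer solutions if and only if gcd(10, 28) divides 3. Since 2 does not divide 3, no solutions exist.

No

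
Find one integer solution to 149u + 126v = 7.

Step 1: Check solvability.
gcd(149, 126) = 1
Since 1 divides 7, solutions exist.

Step 2: Apply extended Euclidean algorithm to find gcd.
We find integers such that 149*x0 + 126*y0 = 1

Step 3: Scale the particular solution.
Multiply by 7/1 = 7:
u = 77, v = -91

Step 4: Verify.
149*(77) + 126*(-91) = 7 = 7 ✓

u = 77, v = -91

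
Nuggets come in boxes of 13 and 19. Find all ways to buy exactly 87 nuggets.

We need non-negative integers (x, y) with 13x + 19y = 87.
For each x in 0..6, check if 87 - 13x is a non-negative multiple of 19.
No x yields an integer y ≥ 0.

No solution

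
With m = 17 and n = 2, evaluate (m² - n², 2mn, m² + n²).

a = m² - n² = 289 - 4 = 285
b = 2mn = 2·17·2 = 68
c = m² + n² = 289 + 4 = 293
Verify: 285² + 68² = 81225 + 4624 = 85849 = 293² ✓

(285, 68, 293)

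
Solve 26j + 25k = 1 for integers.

Step 1: Check solvability.
gcd(26, 25) = 1
Since 1 divides 1, solutions exist.

Step 2: Apply extended Euclidean algorithm to find gcd.
We find integers such that 26*x0 + 25*y0 = 1

Step 3: Scale the particular solution.
Multiply by 1/1 = 1:
j = 1, k = -1

Step 4: Verify.
26*(1) + 25*(-1) = 1 = 1 ✓

j = 1, k = -1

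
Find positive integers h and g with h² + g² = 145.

We need to find integers h, g > 0 such that h² + g² = 145.
Trying h = 1: g² = 145 - 1² = 145 - 1 = 144
g = 12
Check: 1² + 12² = 1 + 144 = 145 ✓

145 = 1² + 12²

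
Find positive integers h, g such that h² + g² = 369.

Search for h with 369 - h² a perfect square.
h = 12: 369 - 12² = 369 - 144 = 225 = 15² ✓
So h = 12, g = 15.

h = 12, g = 15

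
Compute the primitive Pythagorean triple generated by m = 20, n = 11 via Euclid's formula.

a = m² - n² = 20² - 11² = 400 - 121 = 279
b = 2mn = 2·20·11 = 440
c = m² + n² = 400 + 121 = 521
Verify: 279² + 440² = 77841 + 193600 = 271441 = 521² ✓

(279, 440, 521)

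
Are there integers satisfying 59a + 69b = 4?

Step 1: Compute gcd(59, 69).
gcd(59, 69) = 1

Step 2: Check divisibility.
Does 1 divide 4? 4 = 1 x 4, so yes.

By the theorem on linear Diophantine equations, 59a + 69b = 4 has integer solutions if and only if gcd(59, 69) divides 4. Since 1 | 4, solutions exist.

Yes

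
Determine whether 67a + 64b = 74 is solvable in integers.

Step 1: Compute gcd(67, 64).
gcd(67, 64) = 1

Step 2: Check divisibility.
Does 1 divide 74? 74 = 1 x 74, so yes.

By the theorem on linear Diophantine equations, 67a + 64b = 74 has integer solutions if and only if gcd(67, 64) divides 74. Since 1 | 74, solutions exist.

Yes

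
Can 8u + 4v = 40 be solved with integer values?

Step 1: Compute gcd(8, 4).
gcd(8, 4) = 4

Step 2: Check divisibility.
Does 4 divide 40? 40 = 4 x 10, so yes.

By the theorem on linear Diophantine equations, 8u + 4v = 40 has integer solutions if and only if gcd(8, 4) divides 40. Since 4 | 40, solutions exist.

Yes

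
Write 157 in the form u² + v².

We need to find integers u, v > 0 such that u² + v² = 157.
Trying u = 6: v² = 157 - 6² = 157 - 36 = 121
v = 11
Check: 6² + 11² = 36 + 121 = 157 ✓

157 = 6² + 11²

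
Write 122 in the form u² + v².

We need to find integers u, v > 0 such that u² + v² = 122.
Trying u = 1: v² = 122 - 1² = 122 - 1 = 121
v = 11
Check: 1² + 11² = 1 + 121 = 122 ✓

122 = 1² + 11²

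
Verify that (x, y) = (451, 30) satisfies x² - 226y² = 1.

Compute x² = 451² = 203401
Compute 226y² = 226·30² = 226·900 = 203400
x² - 226y² = 203401 - 203400 = 1
Since this equals 1, (451, 30) is a solution.

Yes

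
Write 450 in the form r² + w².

We need to find integers r, w > 0 such that r² + w² = 450.
Trying r = 3: w² = 450 - 3² = 450 - 9 = 441
w = 21
Check: 3² + 21² = 9 + 441 = 450 ✓

450 = 3² + 21²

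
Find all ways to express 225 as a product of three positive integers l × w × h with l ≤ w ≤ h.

Iterate l from 1 to ⌊225^(1/3)⌋. For each l dividing 225, iterate w ≥ l with w dividing 225/l, and set h = 225/(l·w).
Triples found (8): (1×1×225), (1×3×75), (1×5×45), (1×9×25), (1×15×15), (3×3×25), (3×5×15), (5×5×9)

(1×1×225), (1×3×75), (1×5×45), (1×9×25), (1×15×15), (3×3×25), (3×5×15), (5×5×9)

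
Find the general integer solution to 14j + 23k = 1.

Step 1: Compute gcd(14, 23) = 1.
Since 1 divides 1, solutions exist.

Step 2: Find a particular solution using extended Euclidean algorithm.
We get j₀ = 5, k₀ = -3.
Check: 14*5 + 23*-3 = 1 = 1 ✓

Step 3: Write the general solution.
j = 5 + (23/1)t = 5 + 23t
k = -3 - (14/1)t = -3 - 14t
for any integer t.

j = 5 + 23t, k = -3 - 14t for integer t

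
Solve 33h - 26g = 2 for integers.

Step 1: Check solvability.
gcd(33, 26) = 1
Since 1 divides 2, solutions exist.

Step 2: Apply extended Euclidean algorithm to find gcd.
We find integers such that 33*x0 + 26*y0 = 1

Step 3: Scale the particular solution.
Multiply by 2/1 = 2:
h = -22, g = -28

Step 4: Verify.
33*(-22) - 26*(-28) = 2 = 2 ✓

h = -22, g = -28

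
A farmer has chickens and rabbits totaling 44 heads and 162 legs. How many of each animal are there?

Let c = chickens, r = rabbits.
Heads: c + r = 44
Legs: 2c + 4r = 162
From the first equation, c = 44 - r. Substitute:
2(44 - r) + 4r = 162
88 + 2r = 162
r = (162 - 88)/2 = 37
c = 44 - 37 = 7

Chickens: 7, Rabbits: 37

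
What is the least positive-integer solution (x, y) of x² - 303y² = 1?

We seek the smallest positive integers (x, y) with x² - 303y² = 1, i.e., x² = 303y² + 1.
Try successive y values:
y = 1: x² = 303·1² + 1 = 304, not a perfect square
y = 2: x² = 303·2² + 1 = 1213, not a perfect square
y = 3: x² = 303·3² + 1 = 2728, not a perfect square
... continuing the search (or via continued fractions) ...
y = 145: x² = 303·145² + 1 = 6370576, x = 2524 ✓

Verify: 2524² - 303·145² = 6370576 - 6370575 = 1 ✓

x = 2524, y = 145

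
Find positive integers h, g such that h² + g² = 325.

Search for h with 325 - h² a perfect square.
h = 1: 325 - 1² = 325 - 1 = 324 = 18² ✓
So h = 1, g = 18.

h = 1, g = 18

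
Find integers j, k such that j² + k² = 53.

We need to find integers j, k > 0 such that j² + k² = 53.
Trying j = 2: k² = 53 - 2² = 53 - 4 = 49
k = 7
Check: 2² + 7² = 4 + 49 = 53 ✓

53 = 2² + 7²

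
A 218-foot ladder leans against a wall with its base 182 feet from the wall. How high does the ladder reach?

The ladder, wall, and ground form a right triangle with hypotenuse 218 and one leg 182.
By the Pythagorean theorem: h² = 218² - 182² = 47524 - 33124 = 14400
h = √14400 = 120 feet

120 feet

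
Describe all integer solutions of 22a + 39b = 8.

Step 1: Compute gcd(22, 39) = 1.
Since 1 divides 8, solutions exist.

Step 2: Find a particular solution using extended Euclidean algorithm.
We get a₀ = 128, b₀ = -72.
Check: 22*128 + 39*-72 = 8 = 8 ✓

Step 3: Write the general solution.
a = 128 + (39/1)t = 128 + 39t
b = -72 - (22/1)t = -72 - 22t
for any integer t.

a = 128 + 39t, b = -72 - 22t for integer t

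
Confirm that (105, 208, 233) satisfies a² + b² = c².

Compute a² + b² = 105² + 208² = 11025 + 43264 = 54289
Compute c² = 233² = 54289
Since 54289 = 54289, confirmed.

Yes, it is a Pythagorean triple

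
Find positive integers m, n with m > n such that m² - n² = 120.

Factor: m² - n² = (m+n)(m-n) = 120.
We need two factors of 120 with the same parity.
Use m+n = 60 and m-n = 2 (product 60·2 = 120).
Adding: 2m = 62, so m = 31.
Subtracting: 2n = 58, so n = 29.
Check: 31² - 29² = 961 - 841 = 120 ✓

m = 31, n = 29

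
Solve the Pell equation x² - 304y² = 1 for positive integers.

We seek the smallest positive integers (x, y) with x² - 304y² = 1, i.e., x² = 304y² + 1.
Try successive y values:
y = 1: x² = 304·1² + 1 = 305, not a perfect square
y = 2: x² = 304·2² + 1 = 1217, not a perfect square
y = 3: x² = 304·3² + 1 = 2737, not a perfect square
... continuing the search (or via continued fractions) ...
y = 3315: x² = 304·3315² + 1 = 3340724401, x = 57799 ✓

Verify: 57799² - 304·3315² = 3340724401 - 3340724400 = 1 ✓

x = 57799, y = 3315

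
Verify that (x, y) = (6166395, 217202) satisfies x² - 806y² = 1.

Compute x² = 6166395² = 38024427296025
Compute 806y² = 806·217202² = 806·47176708804 = 38024427296024
x² - 806y² = 38024427296025 - 38024427296024 = 1
Since this equals 1, (6166395, 217202) is a solution.

Yes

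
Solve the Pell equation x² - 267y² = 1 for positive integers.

We seek the smallest positive integers (x, y) with x² - 267y² = 1, i.e., x² = 267y² + 1.
Try successive y values:
y = 1: x² = 267·1² + 1 = 268, not a perfect square
y = 2: x² = 267·2² + 1 = 1069, not a perfect square
y = 3: x² = 267·3² + 1 = 2404, not a perfect square
... continuing the search (or via continued fractions) ...
y = 147: x² = 267·147² + 1 = 5769604, x = 2402 ✓

Verify: 2402² - 267·147² = 5769604 - 5769603 = 1 ✓

x = 2402, y = 147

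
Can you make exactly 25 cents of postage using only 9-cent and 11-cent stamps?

We need non-negative x, y with 9x + 11y = 25.
gcd(9, 11) = 1 divides 25, so integer solutions exist, but checking x = 0..2 shows none with y ≥ 0.
So 25 cannot be made with non-negative stamp counts.

No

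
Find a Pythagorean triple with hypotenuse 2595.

We need a² + b² = 2595² = 6734025.
Trying: 2109² + 1512² = 4447881 + 2286144 = 6734025 ✓

(2109, 1512, 2595)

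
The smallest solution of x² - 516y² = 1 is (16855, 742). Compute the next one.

Solutions to x² - Dy² = 1 are generated by powers of (x₀ + y₀√D).
The next solution satisfies x₁ + y₁√516 = (x₀ + y₀√516)², giving:
x₁ = x₀² + 516y₀² = 16855² + 516·742² = 284091025 + 284091024 = 568182049
y₁ = 2x₀y₀ = 2·16855·742 = 25012820

Verify: 568182049² - 516·25012820² = 322830840805838401 - 322830840805838400 = 1 ✓

x = 568182049, y = 25012820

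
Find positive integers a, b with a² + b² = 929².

We need a² + b² = 929² = 863041.
Trying: 129² + 920² = 16641 + 846400 = 863041 ✓

(129, 920, 929)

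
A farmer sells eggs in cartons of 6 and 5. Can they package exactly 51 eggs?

We need non-negative a, b with 6a + 5b = 51.
gcd(6, 5) = 1 divides 51.
Try a = 1: 5b = 51 - 6 = 45, so b = 9.
One way: 1 cartons of 6 and 9 cartons of 5.

Yes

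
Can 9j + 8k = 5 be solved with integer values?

Step 1: Compute gcd(9, 8).
gcd(9, 8) = 1

Step 2: Check divisibility.
Does 1 divide 5? 5 = 1 x 5, so yes.

By the theorem on linear Diophantine equations, 9j + 8k = 5 has integer solutions if and only if gcd(9, 8) divides 5. Since 1 | 5, solutions exist.

Yes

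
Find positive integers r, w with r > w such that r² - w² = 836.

Factor: r² - w² = (r+w)(r-w) = 836.
We need two factors of 836 with the same parity.
Use r+w = 418 and r-w = 2 (product 418·2 = 836).
Adding: 2r = 420, so r = 210.
Subtracting: 2w = 416, so w = 208.
Check: 210² - 208² = 44100 - 43264 = 836 ✓

r = 210, w = 208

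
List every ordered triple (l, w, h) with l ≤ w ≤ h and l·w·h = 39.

Iterate l from 1 to ⌊39^(1/3)⌋. For each l dividing 39, iterate w ≥ l with w dividing 39/l, and set h = 39/(l·w).
Triples found (2): (1×1×39), (1×3×13)

(1×1×39), (1×3×13)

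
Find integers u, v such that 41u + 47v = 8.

Step 1: Check solvability.
gcd(41, 47) = 1
Since 1 divides 8, solutions exist.

Step 2: Apply extended Euclidean algorithm to find gcd.
We find integers such that 41*x0 + 47*y0 = 1

Step 3: Scale the particular solution.
Multiply by 8/1 = 8:
u = -64, v = 56

Step 4: Verify.
41*(-64) + 47*(56) = 8 = 8 ✓

u = -64, v = 56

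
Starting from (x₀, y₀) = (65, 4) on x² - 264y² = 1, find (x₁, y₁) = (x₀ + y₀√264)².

Solutions to x² - Dy² = 1 are generated by powers of (x₀ + y₀√D).
The next solution satisfies x₁ + y₁√264 = (x₀ + y₀√264)², giving:
x₁ = x₀² + 264y₀² = 65² + 264·4² = 4225 + 4224 = 8449
y₁ = 2x₀y₀ = 2·65·4 = 520

Verify: 8449² - 264·520² = 71385601 - 71385600 = 1 ✓

x = 8449, y = 520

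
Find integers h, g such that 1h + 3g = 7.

Step 1: Check solvability.
gcd(1, 3) = 1
Since 1 divides 7, solutions exist.

Step 2: Apply extended Euclidean algorithm to find gcd.
We find integers such that 1*x0 + 3*y0 = 1

Step 3: Scale the particular solution.
Multiply by 7/1 = 7:
h = 7, g = 0

Step 4: Verify.
1*(7) + 3*(0) = 7 = 7 ✓

h = 7, g = 0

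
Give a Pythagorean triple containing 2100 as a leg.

We need the other leg and hypotenuse such that 2100² + x² = c².
Take x = 1705, c = 2705: 2100² + 1705² = 4410000 + 2907025 = 7317025 = 2705² ✓
Triple: (1705, 2100, 2705)

(1705, 2100, 2705)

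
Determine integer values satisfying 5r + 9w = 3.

Step 1: Check solvability.
gcd(5, 9) = 1
Since 1 divides 3, solutions exist.

Step 2: Apply extended Euclidean algorithm to find gcd.
We find integers such that 5*x0 + 9*y0 = 1

Step 3: Scale the particular solution.
Multiply by 3/1 = 3:
r = 6, w = -3

Step 4: Verify.
5*(6) + 9*(-3) = 3 = 3 ✓

r = 6, w = -3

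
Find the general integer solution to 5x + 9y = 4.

Step 1: Compute gcd(5, 9) = 1.
Since 1 divides 4, solutions exist.

Step 2: Find a particular solution using extended Euclidean algorithm.
We get x₀ = 8, y₀ = -4.
Check: 5*8 + 9*-4 = 4 = 4 ✓

Step 3: Write the general solution.
x = 8 + (9/1)t = 8 + 9t
y = -4 - (5/1)t = -4 - 5t
for any integer t.

x = 8 + 9t, y = -4 - 5t for integer t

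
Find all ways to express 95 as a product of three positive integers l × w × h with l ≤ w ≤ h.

Iterate l from 1 to ⌊95^(1/3)⌋. For each l dividing 95, iterate w ≥ l with w dividing 95/l, and set h = 95/(l·w).
Triples found (2): (1×1×95), (1×5×19)

(1×1×95), (1×5×19)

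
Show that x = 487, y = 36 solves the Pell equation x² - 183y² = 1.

Compute x² = 487² = 237169
Compute 183y² = 183·36² = 183·1296 = 237168
x² - 183y² = 237169 - 237168 = 1
Since this equals 1, (487, 36) is a solution.

Yes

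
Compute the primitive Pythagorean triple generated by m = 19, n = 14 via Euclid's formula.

a = m² - n² = 361 - 196 = 165
b = 2mn = 2·19·14 = 532
c = m² + n² = 361 + 196 = 557
Verify: 165² + 532² = 27225 + 283024 = 310249 = 557² ✓

(165, 532, 557)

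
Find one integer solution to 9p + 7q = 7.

Step 1: Check solvability.
gcd(9, 7) = 1
Since 1 divides 7, solutions exist.

Step 2: Apply extended Euclidean algorithm to find gcd.
We find integers such that 9*x0 + 7*y0 = 1

Step 3: Scale the particular solution.
Multiply by 7/1 = 7:
p = -21, q = 28

Step 4: Verify.
9*(-21) + 7*(28) = 7 = 7 ✓

p = -21, q = 28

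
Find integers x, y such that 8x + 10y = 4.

Step 1: Check solvability.
gcd(8, 10) = 2
Since 2 divides 4, solutions exist.

Step 2: Apply extended Euclidean algorithm to find gcd.
We find integers such that 8*x0 + 10*y0 = 2

Step 3: Scale the particular solution.
Multiply by 4/2 = 2:
x = -2, y = 2

Step 4: Verify.
8*(-2) + 10*(2) = 4 = 4 ✓

x = -2, y = 2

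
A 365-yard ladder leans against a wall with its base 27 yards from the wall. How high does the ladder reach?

The ladder, wall, and ground form a right triangle with hypotenuse 365 and one leg 27.
By the Pythagorean theorem: h² = 365² - 27² = 133225 - 729 = 132496
h = √132496 = 364 yards

364 yards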